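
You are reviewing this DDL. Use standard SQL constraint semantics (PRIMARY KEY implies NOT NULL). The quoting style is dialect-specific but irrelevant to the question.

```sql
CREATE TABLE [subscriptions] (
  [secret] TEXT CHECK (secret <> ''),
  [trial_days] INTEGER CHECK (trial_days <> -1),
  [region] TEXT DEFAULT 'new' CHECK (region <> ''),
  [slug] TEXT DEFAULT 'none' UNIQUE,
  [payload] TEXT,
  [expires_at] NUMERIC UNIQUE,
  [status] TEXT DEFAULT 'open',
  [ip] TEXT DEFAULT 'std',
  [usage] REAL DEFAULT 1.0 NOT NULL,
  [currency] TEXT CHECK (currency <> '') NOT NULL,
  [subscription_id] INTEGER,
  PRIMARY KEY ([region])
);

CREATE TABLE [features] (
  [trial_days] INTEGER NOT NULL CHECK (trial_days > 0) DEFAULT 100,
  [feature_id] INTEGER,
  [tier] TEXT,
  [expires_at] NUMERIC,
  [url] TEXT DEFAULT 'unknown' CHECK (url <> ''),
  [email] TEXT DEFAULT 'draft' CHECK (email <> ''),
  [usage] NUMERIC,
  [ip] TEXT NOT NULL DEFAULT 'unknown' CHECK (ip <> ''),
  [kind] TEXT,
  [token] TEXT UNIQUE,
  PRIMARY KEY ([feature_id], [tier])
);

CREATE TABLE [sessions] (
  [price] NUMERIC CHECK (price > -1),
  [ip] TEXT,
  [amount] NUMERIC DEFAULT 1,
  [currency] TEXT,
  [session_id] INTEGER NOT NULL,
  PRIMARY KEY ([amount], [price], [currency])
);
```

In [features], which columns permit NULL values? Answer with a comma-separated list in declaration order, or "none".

- trial_days: declared NOT NULL → not nullable.
- feature_id: part of the PRIMARY KEY, which implies NOT NULL → not nullable.
- tier: part of the PRIMARY KEY, which implies NOT NULL → not nullable.
- expires_at: no NOT NULL constraint applies → nullable.
- url: CHECK does not forbid NULL (a CHECK constraint passes when its expression is NULL) → nullable.
- email: CHECK does not forbid NULL (a CHECK constraint passes when its expression is NULL) → nullable.
- usage: no NOT NULL constraint applies → nullable.
- ip: declared NOT NULL → not nullable.
- kind: no NOT NULL constraint applies → nullable.
- token: UNIQUE does not imply NOT NULL → nullable.

expires_at, url, email, usage, kind, token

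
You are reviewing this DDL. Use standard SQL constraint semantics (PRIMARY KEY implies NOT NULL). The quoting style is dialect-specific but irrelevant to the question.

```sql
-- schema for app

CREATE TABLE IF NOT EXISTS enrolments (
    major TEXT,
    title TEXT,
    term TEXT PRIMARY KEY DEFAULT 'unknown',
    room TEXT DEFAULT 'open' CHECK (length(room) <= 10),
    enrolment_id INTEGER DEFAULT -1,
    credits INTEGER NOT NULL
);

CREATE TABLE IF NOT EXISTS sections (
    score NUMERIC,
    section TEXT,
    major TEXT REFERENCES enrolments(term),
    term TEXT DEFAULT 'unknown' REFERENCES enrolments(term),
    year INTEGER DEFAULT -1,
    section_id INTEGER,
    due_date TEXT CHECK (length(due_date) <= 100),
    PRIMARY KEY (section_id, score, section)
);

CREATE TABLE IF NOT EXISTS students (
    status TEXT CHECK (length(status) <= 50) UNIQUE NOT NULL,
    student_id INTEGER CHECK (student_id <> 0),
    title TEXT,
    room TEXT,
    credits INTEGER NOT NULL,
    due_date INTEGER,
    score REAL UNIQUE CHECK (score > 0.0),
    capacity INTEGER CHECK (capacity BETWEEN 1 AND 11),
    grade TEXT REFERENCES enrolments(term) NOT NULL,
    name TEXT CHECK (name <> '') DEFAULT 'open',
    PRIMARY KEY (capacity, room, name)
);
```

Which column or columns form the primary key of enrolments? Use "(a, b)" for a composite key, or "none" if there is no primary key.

term

term is declared PRIMARY KEY inline on the column.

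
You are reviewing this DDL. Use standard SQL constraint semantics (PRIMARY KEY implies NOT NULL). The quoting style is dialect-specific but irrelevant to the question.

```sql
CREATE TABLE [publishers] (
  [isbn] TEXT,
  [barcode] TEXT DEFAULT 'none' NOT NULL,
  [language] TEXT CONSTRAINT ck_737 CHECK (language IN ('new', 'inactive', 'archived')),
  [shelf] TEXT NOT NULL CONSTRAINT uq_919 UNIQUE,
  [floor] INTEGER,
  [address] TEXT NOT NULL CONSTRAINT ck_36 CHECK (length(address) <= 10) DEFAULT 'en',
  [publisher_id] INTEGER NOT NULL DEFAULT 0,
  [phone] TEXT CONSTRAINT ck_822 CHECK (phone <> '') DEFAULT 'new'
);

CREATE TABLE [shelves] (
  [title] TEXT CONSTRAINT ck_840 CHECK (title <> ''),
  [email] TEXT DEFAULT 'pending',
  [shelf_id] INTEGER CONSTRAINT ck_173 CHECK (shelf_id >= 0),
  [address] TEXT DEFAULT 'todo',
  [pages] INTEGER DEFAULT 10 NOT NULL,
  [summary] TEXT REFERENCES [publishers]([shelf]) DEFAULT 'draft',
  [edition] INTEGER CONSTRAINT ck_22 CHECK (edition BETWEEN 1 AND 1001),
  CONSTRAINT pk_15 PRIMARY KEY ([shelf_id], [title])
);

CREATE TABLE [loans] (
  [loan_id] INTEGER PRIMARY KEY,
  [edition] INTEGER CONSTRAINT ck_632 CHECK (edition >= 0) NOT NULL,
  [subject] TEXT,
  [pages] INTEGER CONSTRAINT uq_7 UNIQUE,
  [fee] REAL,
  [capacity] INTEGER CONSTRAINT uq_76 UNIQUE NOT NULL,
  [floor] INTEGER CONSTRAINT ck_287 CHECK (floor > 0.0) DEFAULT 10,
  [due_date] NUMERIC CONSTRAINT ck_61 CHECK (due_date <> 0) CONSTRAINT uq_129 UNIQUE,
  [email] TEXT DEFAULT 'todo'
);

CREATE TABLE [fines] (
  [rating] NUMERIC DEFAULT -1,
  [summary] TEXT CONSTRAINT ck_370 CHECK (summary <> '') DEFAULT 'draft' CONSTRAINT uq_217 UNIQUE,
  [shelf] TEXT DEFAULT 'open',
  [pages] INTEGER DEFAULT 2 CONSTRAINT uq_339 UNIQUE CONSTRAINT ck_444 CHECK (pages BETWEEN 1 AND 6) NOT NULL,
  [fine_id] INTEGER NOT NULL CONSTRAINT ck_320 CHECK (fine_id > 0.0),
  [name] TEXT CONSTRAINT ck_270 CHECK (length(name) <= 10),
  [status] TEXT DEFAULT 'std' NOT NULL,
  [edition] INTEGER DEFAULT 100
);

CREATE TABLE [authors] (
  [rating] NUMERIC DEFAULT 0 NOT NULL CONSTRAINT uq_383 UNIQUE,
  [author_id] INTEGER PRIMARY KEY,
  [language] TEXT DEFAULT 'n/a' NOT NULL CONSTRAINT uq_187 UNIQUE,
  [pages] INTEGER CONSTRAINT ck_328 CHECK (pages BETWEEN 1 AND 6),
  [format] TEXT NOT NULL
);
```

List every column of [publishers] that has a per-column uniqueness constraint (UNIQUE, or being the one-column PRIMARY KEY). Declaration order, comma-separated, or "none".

- isbn: no UNIQUE or single-column PK constraint.
- barcode: no UNIQUE or single-column PK constraint.
- language: no UNIQUE or single-column PK constraint.
- shelf: declared UNIQUE → unique.
- floor: no UNIQUE or single-column PK constraint.
- address: no UNIQUE or single-column PK constraint.
- publisher_id: no UNIQUE or single-column PK constraint.
- phone: no UNIQUE or single-column PK constraint.

shelf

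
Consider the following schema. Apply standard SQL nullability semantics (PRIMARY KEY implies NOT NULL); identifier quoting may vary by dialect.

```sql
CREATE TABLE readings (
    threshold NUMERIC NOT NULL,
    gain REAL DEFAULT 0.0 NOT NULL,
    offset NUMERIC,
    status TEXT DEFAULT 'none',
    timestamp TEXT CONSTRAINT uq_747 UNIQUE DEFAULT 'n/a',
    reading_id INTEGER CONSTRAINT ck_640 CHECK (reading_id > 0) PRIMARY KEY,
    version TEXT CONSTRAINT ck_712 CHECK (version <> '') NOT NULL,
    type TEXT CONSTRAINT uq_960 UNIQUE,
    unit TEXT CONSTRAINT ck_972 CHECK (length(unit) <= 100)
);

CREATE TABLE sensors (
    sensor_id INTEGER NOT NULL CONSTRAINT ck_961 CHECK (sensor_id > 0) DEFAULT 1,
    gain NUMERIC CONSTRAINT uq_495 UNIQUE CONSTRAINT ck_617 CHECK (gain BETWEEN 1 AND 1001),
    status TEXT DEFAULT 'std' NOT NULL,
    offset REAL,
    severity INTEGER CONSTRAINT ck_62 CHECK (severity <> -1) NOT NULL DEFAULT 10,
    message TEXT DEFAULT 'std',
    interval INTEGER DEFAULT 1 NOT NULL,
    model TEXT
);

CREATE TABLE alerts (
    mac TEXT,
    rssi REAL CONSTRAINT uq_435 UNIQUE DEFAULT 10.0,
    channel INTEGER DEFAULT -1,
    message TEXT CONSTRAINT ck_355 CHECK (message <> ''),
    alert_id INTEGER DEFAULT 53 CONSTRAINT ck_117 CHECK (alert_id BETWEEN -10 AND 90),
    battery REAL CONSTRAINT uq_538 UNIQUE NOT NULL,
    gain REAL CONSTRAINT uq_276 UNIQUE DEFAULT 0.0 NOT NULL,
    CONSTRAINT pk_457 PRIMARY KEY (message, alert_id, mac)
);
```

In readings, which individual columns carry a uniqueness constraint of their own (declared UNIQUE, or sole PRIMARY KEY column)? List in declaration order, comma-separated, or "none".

- threshold: no UNIQUE or single-column PK constraint.
- gain: no UNIQUE or single-column PK constraint.
- offset: no UNIQUE or single-column PK constraint.
- status: no UNIQUE or single-column PK constraint.
- timestamp: declared UNIQUE → unique.
- reading_id: single-column PRIMARY KEY → unique.
- version: no UNIQUE or single-column PK constraint.
- type: declared UNIQUE → unique.
- unit: no UNIQUE or single-column PK constraint.

timestamp, reading_id, type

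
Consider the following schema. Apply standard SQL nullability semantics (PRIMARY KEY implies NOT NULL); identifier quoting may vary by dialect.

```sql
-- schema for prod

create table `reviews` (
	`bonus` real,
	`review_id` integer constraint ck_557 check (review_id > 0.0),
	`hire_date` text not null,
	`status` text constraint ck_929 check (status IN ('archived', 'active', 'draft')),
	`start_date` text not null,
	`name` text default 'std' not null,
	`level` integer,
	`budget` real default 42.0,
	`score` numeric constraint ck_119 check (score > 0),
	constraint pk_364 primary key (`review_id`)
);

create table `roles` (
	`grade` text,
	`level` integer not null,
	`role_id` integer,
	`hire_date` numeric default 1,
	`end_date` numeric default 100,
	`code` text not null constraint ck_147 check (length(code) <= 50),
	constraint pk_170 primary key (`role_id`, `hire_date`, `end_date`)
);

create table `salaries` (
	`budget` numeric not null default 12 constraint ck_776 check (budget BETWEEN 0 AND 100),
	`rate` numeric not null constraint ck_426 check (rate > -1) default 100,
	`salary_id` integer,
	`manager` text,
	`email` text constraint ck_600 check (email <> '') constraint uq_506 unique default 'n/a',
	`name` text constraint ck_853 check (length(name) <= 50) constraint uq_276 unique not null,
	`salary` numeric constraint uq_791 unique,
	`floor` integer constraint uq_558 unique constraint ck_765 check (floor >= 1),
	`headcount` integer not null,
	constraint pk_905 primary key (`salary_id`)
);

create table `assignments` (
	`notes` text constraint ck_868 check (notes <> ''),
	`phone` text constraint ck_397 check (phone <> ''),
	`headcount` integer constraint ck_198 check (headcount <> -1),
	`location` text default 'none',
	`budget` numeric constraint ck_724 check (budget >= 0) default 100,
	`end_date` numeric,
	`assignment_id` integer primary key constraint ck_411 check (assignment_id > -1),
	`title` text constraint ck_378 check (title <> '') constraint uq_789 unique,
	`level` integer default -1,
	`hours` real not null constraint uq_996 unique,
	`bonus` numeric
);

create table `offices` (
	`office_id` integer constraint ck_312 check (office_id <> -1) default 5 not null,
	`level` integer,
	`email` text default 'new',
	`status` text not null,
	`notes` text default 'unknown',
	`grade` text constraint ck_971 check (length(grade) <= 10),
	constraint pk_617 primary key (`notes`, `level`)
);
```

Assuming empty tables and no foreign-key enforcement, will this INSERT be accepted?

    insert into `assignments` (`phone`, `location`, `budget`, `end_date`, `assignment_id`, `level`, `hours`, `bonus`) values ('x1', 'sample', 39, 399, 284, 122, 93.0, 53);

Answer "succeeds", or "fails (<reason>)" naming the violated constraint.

NOT NULL columns: assignment_id is supplied; hours is supplied.
CHECK constraints: 'x1' satisfies (phone <> ''); 39 satisfies (budget >= 0); 284 satisfies (assignment_id > -1).
No constraint is violated.

succeeds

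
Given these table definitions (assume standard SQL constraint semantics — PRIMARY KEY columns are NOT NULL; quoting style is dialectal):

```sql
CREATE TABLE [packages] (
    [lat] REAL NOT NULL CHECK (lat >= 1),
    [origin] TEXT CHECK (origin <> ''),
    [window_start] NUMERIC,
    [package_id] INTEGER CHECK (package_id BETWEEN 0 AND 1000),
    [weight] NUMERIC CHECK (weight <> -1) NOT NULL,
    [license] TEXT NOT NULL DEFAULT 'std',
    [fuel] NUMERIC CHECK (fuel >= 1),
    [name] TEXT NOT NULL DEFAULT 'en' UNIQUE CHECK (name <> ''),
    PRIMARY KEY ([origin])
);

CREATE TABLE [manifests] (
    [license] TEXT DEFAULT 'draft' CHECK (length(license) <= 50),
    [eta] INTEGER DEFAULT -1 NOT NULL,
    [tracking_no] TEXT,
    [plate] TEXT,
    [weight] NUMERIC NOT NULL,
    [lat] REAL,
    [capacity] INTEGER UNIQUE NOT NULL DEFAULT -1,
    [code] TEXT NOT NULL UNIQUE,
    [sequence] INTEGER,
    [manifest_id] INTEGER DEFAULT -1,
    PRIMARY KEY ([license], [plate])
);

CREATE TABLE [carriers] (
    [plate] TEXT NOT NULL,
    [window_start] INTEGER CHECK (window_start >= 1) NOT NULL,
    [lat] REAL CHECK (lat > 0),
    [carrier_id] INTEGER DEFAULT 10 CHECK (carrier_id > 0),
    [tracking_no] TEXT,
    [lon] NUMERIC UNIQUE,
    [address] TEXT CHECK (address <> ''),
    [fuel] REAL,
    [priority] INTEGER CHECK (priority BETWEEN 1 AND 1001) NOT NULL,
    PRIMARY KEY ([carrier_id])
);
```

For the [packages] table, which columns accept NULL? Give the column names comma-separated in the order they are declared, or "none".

window_start, package_id, fuel

- lat: declared NOT NULL → not nullable.
- origin: part of the PRIMARY KEY, which implies NOT NULL → not nullable.
- window_start: no NOT NULL constraint applies → nullable.
- package_id: CHECK does not forbid NULL (a CHECK constraint passes when its expression is NULL) → nullable.
- weight: declared NOT NULL → not nullable.
- license: declared NOT NULL → not nullable.
- fuel: CHECK does not forbid NULL (a CHECK constraint passes when its expression is NULL) → nullable.
- name: declared NOT NULL → not nullable.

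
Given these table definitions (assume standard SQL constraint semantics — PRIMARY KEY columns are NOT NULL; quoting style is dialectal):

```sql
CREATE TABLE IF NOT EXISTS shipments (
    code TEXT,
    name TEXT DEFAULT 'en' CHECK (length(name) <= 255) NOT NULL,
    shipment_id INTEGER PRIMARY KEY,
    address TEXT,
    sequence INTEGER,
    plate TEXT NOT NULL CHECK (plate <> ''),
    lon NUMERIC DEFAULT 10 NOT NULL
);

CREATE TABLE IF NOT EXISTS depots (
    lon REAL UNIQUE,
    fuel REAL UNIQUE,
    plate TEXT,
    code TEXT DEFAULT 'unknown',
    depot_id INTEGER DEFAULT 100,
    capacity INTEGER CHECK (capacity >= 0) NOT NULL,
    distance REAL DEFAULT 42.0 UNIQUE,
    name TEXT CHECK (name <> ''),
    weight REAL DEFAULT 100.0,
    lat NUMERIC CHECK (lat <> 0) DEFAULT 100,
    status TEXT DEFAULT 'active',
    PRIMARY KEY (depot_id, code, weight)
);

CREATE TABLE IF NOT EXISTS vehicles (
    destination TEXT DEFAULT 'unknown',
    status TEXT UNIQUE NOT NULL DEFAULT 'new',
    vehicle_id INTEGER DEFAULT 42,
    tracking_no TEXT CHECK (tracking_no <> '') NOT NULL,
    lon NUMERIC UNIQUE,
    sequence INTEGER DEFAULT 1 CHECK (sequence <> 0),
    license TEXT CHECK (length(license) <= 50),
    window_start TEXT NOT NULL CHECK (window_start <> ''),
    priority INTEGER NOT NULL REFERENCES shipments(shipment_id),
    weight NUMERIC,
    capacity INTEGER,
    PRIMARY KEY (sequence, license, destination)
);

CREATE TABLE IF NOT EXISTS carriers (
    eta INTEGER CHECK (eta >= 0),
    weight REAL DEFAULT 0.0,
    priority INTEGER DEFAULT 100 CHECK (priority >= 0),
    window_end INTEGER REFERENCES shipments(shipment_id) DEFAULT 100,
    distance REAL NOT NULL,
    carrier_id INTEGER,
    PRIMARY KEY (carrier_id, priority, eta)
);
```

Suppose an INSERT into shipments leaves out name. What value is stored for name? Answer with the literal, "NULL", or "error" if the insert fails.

'en'

name has an explicit DEFAULT 'en'.
When the column is omitted from an INSERT, that default is used.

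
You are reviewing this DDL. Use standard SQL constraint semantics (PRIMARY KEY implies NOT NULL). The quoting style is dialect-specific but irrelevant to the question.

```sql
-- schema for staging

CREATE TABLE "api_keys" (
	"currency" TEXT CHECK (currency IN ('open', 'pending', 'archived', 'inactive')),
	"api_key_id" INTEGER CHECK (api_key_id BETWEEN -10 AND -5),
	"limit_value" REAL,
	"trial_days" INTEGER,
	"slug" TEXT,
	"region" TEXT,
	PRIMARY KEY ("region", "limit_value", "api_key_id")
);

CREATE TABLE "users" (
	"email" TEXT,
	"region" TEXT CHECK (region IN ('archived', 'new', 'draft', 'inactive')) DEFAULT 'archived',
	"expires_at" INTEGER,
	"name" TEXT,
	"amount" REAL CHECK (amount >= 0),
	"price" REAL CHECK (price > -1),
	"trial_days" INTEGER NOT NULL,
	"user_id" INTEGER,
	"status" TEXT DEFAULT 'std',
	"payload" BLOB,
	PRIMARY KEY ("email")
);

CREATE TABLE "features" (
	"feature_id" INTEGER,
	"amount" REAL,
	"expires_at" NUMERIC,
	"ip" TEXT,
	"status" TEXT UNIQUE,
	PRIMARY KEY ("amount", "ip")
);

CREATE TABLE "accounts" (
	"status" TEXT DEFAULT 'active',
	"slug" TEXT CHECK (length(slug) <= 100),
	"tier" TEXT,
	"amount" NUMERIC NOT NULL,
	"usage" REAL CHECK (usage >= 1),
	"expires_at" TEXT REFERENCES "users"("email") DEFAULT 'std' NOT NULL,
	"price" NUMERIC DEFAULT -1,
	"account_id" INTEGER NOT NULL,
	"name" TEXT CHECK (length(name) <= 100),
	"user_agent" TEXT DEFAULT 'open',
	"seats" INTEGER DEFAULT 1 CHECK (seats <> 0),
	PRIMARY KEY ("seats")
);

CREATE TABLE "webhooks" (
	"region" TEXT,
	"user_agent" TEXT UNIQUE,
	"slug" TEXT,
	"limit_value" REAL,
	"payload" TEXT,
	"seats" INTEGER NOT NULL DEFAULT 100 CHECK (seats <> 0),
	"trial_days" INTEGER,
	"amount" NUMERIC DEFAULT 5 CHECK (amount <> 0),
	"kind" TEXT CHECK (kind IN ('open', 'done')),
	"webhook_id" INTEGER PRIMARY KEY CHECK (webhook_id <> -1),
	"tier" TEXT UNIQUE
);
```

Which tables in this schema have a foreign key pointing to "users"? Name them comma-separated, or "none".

- accounts.expires_at references users(email).

accounts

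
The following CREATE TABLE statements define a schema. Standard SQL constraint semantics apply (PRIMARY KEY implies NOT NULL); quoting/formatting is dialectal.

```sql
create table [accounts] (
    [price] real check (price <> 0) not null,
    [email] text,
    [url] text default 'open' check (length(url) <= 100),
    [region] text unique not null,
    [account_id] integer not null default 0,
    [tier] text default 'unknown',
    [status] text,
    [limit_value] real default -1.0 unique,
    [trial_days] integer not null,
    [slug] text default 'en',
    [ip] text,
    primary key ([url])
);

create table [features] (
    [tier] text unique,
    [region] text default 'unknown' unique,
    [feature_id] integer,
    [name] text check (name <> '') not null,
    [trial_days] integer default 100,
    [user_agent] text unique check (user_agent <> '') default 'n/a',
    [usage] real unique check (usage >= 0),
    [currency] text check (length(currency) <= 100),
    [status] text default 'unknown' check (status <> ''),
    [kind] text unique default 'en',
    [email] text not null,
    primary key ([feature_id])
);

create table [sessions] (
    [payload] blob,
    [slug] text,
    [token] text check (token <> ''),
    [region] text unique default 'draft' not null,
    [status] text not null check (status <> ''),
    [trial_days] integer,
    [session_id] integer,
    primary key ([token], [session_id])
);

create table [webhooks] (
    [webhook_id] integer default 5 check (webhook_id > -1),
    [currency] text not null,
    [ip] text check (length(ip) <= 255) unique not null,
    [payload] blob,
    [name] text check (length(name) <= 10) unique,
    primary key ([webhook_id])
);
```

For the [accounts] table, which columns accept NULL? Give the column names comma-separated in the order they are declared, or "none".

- price: declared NOT NULL → not nullable.
- email: no NOT NULL constraint applies → nullable.
- url: part of the PRIMARY KEY, which implies NOT NULL → not nullable.
- region: declared NOT NULL → not nullable.
- account_id: declared NOT NULL → not nullable.
- tier: DEFAULT only fills an omitted column; an explicit NULL is still allowed → nullable.
- status: no NOT NULL constraint applies → nullable.
- limit_value: UNIQUE does not imply NOT NULL → nullable.
- trial_days: declared NOT NULL → not nullable.
- slug: DEFAULT only fills an omitted column; an explicit NULL is still allowed → nullable.
- ip: no NOT NULL constraint applies → nullable.

email, tier, status, limit_value, slug, ip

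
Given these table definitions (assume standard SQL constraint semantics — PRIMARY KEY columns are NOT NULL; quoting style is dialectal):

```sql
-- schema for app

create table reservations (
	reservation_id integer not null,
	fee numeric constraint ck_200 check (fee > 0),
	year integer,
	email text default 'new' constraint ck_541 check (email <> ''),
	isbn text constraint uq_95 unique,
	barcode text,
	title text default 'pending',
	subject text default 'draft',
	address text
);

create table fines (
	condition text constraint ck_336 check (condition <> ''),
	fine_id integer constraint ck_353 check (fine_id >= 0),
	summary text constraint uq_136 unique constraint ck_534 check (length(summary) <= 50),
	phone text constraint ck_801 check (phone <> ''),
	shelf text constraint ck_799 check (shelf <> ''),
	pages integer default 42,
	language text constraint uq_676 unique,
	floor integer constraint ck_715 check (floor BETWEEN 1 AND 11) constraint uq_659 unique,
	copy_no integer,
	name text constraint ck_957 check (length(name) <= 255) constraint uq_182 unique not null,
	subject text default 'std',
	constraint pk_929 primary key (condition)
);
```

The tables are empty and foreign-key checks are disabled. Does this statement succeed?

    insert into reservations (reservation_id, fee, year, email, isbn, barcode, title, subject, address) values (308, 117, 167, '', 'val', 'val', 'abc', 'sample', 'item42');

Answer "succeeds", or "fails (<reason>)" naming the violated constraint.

fails (CHECK on email)

The value '' for email violates CHECK (email <> '').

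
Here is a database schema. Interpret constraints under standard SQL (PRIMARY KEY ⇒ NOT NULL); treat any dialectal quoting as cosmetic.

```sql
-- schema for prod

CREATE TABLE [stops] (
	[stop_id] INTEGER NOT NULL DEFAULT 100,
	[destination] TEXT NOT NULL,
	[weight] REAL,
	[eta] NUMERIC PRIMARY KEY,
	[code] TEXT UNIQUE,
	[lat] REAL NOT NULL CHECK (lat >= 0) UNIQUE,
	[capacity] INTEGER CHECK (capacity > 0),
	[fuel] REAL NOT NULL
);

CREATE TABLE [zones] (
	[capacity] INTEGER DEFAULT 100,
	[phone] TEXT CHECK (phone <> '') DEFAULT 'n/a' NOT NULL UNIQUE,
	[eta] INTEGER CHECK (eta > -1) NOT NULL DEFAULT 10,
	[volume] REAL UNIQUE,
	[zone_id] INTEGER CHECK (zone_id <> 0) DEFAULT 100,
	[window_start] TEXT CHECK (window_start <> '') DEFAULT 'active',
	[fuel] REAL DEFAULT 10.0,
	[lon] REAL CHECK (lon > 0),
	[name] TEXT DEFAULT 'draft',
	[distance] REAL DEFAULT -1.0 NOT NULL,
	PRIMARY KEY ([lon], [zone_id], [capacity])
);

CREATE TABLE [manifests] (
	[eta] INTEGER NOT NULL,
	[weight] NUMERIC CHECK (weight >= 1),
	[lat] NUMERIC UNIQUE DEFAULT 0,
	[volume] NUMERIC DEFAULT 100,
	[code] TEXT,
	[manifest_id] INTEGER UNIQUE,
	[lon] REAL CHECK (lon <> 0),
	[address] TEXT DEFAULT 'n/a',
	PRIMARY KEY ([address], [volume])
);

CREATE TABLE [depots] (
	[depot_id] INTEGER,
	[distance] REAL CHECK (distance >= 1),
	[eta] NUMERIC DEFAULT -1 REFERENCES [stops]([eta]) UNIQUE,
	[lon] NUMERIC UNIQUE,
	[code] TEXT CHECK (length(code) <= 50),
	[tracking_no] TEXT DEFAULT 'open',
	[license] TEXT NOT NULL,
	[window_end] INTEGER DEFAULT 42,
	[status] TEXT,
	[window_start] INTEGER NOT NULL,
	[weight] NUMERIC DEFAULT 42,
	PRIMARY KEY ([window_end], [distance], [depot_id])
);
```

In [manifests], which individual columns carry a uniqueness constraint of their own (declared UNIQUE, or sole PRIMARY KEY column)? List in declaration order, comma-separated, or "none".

lat, manifest_id

- eta: no UNIQUE or single-column PK constraint.
- weight: no UNIQUE or single-column PK constraint.
- lat: declared UNIQUE → unique.
- volume: part of a composite PRIMARY KEY — only the tuple is unique, not this column on its own.
- code: no UNIQUE or single-column PK constraint.
- manifest_id: declared UNIQUE → unique.
- lon: no UNIQUE or single-column PK constraint.
- address: part of a composite PRIMARY KEY — only the tuple is unique, not this column on its own.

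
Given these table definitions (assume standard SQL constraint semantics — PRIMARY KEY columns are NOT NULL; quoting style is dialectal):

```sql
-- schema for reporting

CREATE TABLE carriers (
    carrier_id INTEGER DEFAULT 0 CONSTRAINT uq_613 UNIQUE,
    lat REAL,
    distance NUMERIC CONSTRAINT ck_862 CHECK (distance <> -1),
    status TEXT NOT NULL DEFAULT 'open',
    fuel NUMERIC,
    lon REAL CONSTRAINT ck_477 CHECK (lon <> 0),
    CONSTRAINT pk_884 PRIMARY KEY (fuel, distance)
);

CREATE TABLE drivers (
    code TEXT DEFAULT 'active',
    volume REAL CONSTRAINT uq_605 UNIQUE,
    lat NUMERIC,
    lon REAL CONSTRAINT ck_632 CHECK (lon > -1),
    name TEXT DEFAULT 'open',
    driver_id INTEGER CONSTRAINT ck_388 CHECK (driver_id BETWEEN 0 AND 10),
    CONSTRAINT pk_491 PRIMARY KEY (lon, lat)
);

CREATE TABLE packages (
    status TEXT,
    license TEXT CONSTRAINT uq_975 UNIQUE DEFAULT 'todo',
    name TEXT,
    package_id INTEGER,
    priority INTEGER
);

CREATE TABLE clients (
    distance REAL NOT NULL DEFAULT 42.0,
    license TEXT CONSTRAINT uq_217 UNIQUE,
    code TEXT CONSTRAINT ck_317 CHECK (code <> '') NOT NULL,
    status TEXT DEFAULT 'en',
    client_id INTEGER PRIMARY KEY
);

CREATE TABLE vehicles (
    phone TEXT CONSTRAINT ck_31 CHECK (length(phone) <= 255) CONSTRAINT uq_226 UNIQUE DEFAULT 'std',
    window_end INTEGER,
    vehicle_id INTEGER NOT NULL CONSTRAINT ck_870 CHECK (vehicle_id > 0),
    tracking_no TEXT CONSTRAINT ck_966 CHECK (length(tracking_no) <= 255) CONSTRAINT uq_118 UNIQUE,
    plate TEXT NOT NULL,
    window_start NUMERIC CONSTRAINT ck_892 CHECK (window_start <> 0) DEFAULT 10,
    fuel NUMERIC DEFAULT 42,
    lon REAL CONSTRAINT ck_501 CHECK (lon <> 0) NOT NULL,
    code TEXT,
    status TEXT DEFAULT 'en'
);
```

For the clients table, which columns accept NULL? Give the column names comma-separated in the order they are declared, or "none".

- distance: declared NOT NULL → not nullable.
- license: UNIQUE does not imply NOT NULL → nullable.
- code: declared NOT NULL → not nullable.
- status: DEFAULT only fills an omitted column; an explicit NULL is still allowed → nullable.
- client_id: part of the PRIMARY KEY, which implies NOT NULL → not nullable.

license, status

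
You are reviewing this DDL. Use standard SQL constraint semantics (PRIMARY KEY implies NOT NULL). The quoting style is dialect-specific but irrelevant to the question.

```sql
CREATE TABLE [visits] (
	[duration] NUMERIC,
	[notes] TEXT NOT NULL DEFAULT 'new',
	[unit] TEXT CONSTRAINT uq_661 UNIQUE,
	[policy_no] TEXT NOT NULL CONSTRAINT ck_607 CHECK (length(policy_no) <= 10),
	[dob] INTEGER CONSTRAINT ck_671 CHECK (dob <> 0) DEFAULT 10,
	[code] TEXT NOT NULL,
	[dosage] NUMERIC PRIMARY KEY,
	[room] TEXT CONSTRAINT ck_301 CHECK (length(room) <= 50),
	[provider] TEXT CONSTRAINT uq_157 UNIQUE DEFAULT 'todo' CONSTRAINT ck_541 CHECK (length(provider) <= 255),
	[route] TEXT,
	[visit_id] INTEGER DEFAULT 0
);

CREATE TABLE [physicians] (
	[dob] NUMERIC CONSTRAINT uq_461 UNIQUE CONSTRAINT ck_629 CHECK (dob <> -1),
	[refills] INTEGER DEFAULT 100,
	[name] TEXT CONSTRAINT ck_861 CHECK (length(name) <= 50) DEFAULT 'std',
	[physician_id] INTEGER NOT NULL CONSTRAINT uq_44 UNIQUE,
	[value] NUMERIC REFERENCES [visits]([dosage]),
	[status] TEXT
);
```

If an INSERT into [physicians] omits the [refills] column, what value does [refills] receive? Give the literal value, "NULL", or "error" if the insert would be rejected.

refills has an explicit DEFAULT 100.
When the column is omitted from an INSERT, that default is used.

100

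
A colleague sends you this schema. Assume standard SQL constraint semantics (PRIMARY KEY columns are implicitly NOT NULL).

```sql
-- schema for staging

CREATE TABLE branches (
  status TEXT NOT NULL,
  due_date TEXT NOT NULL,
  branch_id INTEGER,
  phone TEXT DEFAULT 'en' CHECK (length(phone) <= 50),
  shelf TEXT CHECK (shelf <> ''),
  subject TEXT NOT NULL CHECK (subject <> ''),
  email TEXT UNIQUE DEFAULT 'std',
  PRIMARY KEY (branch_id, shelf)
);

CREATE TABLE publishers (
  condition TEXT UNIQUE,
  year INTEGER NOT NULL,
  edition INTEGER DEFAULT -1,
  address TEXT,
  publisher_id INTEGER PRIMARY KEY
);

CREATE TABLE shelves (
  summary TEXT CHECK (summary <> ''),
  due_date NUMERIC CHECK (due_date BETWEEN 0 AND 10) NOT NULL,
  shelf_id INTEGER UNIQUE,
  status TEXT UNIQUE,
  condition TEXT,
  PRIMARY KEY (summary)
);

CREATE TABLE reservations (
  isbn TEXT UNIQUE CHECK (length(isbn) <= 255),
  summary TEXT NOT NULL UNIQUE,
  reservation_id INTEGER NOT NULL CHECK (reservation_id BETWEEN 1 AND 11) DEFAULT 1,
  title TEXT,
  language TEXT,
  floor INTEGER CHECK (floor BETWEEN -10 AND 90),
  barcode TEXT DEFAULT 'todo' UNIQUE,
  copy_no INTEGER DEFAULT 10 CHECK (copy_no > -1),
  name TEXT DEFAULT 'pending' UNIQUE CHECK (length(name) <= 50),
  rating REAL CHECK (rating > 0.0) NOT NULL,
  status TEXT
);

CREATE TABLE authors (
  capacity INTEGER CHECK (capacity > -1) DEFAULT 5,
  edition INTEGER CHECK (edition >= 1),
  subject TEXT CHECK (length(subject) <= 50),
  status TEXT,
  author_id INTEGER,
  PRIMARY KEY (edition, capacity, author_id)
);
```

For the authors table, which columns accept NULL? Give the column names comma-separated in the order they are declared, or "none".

- capacity: part of the PRIMARY KEY, which implies NOT NULL → not nullable.
- edition: part of the PRIMARY KEY, which implies NOT NULL → not nullable.
- subject: CHECK does not forbid NULL (a CHECK constraint passes when its expression is NULL) → nullable.
- status: no NOT NULL constraint applies → nullable.
- author_id: part of the PRIMARY KEY, which implies NOT NULL → not nullable.

subject, status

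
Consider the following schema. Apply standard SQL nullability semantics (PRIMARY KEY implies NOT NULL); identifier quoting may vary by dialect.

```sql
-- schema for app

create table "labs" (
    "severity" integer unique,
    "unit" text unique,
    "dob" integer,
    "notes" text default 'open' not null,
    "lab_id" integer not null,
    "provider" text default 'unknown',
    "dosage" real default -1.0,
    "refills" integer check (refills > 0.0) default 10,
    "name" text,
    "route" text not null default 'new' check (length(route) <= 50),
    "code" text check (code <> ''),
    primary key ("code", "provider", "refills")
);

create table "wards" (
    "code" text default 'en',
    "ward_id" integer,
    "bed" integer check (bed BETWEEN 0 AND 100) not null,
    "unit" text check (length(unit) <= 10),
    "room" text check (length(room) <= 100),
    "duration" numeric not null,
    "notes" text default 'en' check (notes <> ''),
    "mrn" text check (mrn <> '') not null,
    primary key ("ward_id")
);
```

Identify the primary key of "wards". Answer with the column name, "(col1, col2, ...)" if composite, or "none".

ward_id is declared PRIMARY KEY as a table-level PRIMARY KEY clause.

ward_id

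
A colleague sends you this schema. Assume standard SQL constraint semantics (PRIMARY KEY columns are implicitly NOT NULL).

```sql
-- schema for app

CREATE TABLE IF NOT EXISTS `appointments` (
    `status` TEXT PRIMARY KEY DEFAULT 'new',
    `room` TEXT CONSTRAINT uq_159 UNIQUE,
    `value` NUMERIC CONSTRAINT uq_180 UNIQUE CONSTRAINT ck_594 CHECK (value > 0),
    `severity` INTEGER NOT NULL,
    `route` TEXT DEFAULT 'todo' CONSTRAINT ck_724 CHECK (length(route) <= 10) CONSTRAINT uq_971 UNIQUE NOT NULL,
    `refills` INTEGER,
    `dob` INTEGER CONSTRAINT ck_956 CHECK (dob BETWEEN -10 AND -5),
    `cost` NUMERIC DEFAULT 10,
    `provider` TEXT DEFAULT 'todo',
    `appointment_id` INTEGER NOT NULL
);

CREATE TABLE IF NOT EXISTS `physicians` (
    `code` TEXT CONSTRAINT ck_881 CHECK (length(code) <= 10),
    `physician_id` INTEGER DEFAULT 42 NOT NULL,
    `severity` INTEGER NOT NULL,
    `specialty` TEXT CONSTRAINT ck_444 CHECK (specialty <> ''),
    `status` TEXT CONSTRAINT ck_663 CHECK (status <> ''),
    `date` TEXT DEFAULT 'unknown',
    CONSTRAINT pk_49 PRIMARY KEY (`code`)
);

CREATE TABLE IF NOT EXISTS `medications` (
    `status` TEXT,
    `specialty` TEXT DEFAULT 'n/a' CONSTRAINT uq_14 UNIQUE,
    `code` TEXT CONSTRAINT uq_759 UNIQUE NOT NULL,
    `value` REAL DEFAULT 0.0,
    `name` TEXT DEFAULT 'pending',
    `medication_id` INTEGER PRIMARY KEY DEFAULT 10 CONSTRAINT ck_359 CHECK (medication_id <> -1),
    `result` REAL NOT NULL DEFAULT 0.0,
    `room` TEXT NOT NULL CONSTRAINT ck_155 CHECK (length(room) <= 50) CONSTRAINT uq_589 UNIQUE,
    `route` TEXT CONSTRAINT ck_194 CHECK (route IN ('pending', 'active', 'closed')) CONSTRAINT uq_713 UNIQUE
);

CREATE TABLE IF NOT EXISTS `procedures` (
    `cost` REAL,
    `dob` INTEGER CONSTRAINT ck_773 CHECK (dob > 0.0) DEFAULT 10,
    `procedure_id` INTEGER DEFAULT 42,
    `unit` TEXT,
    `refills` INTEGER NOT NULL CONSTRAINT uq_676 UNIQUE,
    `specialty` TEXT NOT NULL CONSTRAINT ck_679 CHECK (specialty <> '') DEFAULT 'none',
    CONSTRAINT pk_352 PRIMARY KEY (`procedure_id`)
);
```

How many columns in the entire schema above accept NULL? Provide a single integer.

appointments: 6 nullable (room, value, refills, dob, cost, provider — PK (status) and explicit NOT NULL columns excluded).
physicians: 3 nullable (specialty, status, date — PK (code) and explicit NOT NULL columns excluded).
medications: 5 nullable (status, specialty, value, name, route — PK (medication_id) and explicit NOT NULL columns excluded).
procedures: 3 nullable (cost, dob, unit — PK (procedure_id) and explicit NOT NULL columns excluded).
Total: 6 + 3 + 5 + 3 = 17.

17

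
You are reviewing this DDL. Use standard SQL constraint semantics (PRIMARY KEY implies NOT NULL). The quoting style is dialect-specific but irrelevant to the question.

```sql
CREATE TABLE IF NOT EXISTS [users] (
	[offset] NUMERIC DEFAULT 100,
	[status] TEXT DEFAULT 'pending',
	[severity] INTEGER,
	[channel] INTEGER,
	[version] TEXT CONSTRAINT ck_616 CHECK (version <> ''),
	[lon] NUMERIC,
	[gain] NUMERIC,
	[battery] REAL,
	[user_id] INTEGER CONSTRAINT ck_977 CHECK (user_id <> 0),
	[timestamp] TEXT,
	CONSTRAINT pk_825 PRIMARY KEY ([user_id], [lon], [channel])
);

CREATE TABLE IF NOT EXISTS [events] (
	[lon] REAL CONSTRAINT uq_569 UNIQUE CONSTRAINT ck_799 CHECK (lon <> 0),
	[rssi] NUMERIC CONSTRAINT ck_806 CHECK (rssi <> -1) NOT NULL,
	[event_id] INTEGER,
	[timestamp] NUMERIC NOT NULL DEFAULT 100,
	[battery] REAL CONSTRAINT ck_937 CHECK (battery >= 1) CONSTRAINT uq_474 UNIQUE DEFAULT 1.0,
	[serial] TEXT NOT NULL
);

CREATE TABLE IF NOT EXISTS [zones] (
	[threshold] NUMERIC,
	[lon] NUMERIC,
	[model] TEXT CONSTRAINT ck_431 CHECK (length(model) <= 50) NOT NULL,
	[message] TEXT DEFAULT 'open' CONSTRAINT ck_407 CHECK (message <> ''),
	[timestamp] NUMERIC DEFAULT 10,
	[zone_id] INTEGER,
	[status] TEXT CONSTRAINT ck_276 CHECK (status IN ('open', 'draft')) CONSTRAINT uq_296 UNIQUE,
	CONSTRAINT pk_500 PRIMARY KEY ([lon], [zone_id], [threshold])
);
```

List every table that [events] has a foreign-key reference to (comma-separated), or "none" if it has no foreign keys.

No column in events has a REFERENCES clause.

none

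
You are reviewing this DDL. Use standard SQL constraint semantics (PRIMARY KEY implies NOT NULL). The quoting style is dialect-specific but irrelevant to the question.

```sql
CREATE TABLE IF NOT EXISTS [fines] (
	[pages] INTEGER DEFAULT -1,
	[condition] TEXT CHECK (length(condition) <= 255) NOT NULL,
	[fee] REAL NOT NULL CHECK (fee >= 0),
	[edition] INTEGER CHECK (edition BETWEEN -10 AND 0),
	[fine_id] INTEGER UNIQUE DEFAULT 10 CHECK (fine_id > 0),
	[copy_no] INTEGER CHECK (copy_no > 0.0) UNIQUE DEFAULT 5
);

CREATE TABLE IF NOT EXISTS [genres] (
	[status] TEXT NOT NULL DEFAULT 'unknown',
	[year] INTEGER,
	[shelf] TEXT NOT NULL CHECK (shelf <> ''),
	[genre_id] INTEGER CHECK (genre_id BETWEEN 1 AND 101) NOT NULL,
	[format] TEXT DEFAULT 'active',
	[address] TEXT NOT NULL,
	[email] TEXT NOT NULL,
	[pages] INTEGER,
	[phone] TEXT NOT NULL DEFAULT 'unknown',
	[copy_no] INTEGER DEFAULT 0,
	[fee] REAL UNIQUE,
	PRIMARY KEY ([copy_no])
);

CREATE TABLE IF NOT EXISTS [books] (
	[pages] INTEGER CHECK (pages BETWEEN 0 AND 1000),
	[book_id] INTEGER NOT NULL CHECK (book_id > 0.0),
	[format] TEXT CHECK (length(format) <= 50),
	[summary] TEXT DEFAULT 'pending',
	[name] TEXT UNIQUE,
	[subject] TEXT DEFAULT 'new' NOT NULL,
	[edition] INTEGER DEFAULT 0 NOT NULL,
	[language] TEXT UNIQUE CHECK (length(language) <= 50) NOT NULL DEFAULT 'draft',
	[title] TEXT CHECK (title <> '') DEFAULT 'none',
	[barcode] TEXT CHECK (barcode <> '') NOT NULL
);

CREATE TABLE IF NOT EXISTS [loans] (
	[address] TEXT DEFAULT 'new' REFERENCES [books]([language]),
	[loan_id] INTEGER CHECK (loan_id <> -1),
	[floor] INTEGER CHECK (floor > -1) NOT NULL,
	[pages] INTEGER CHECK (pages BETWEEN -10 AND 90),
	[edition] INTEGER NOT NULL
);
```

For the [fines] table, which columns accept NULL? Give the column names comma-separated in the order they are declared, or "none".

- pages: DEFAULT only fills an omitted column; an explicit NULL is still allowed → nullable.
- condition: declared NOT NULL → not nullable.
- fee: declared NOT NULL → not nullable.
- edition: CHECK does not forbid NULL (a CHECK constraint passes when its expression is NULL) → nullable.
- fine_id: CHECK does not forbid NULL (a CHECK constraint passes when its expression is NULL) → nullable.
- copy_no: CHECK does not forbid NULL (a CHECK constraint passes when its expression is NULL) → nullable.

pages, edition, fine_id, copy_no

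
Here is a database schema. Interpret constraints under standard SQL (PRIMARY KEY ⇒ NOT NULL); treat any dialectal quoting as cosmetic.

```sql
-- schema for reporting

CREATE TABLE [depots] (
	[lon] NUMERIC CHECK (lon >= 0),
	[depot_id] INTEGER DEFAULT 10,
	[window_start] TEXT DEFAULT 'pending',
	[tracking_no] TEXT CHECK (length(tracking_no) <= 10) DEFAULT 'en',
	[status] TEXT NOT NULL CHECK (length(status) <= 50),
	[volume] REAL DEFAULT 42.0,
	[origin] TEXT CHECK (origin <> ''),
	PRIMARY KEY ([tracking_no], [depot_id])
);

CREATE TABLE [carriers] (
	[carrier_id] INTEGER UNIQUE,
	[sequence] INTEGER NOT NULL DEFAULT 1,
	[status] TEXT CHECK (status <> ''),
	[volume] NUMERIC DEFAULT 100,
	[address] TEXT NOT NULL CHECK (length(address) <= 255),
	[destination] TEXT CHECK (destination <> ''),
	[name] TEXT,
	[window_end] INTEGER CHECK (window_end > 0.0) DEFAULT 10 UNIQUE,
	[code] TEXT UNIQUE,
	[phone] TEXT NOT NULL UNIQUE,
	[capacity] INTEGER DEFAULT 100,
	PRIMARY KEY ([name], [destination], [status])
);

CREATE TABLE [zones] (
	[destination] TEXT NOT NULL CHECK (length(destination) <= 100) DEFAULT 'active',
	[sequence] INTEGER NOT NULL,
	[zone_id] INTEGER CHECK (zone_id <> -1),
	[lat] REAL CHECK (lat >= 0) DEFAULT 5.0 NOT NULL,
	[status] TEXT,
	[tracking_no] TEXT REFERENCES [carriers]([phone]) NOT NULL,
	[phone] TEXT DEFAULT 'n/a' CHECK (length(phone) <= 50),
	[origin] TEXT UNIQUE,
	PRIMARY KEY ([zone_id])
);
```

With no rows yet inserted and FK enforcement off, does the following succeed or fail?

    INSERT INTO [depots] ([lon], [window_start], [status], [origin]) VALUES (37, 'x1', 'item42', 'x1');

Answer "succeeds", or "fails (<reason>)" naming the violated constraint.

NOT NULL columns: depot_id defaults to 10; status is supplied; tracking_no defaults to 'en'.
CHECK constraints: 37 satisfies (lon >= 0); 'item42' satisfies (length(status) <= 50); 'x1' satisfies (origin <> '').
No constraint is violated.

succeeds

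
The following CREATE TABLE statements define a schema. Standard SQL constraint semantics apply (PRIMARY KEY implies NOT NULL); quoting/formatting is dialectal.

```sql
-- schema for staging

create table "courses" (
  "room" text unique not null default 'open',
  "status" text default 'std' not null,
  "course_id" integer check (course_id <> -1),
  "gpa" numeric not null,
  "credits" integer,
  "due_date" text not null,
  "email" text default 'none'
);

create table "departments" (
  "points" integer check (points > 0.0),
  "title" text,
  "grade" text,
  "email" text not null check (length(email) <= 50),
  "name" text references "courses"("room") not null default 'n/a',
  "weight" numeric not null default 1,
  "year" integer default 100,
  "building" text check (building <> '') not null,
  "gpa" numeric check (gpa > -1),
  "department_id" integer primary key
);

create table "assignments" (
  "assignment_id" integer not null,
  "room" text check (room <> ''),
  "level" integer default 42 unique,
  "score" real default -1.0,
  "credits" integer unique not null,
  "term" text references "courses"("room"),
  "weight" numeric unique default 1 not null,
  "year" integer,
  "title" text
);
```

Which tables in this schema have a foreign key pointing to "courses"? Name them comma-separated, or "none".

departments, assignments

- departments.name references courses(room).
- assignments.term references courses(room).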